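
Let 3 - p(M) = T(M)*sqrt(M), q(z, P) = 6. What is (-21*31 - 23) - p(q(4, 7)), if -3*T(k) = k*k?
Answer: -677 - 12*sqrt(6) ≈ -706.39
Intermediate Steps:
T(k) = -k**2/3 (T(k) = -k*k/3 = -k**2/3)
p(M) = 3 + M**(5/2)/3 (p(M) = 3 - (-M**2/3)*sqrt(M) = 3 - (-1)*M**(5/2)/3 = 3 + M**(5/2)/3)
(-21*31 - 23) - p(q(4, 7)) = (-21*31 - 23) - (3 + 6**(5/2)/3) = (-651 - 23) - (3 + (36*sqrt(6))/3) = -674 - (3 + 12*sqrt(6)) = -674 + (-3 - 12*sqrt(6)) = -677 - 12*sqrt(6)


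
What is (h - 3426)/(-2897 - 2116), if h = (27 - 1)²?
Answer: 2750/5013 ≈ 0.54857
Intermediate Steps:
h = 676 (h = 26² = 676)
(h - 3426)/(-2897 - 2116) = (676 - 3426)/(-2897 - 2116) = -2750/(-5013) = -2750*(-1/5013) = 2750/5013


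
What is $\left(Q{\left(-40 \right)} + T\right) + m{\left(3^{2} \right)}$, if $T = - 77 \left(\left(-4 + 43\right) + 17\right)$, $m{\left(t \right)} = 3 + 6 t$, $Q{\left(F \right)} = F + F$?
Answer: $-4335$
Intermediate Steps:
$Q{\left(F \right)} = 2 F$
$T = -4312$ ($T = - 77 \left(39 + 17\right) = \left(-77\right) 56 = -4312$)
$\left(Q{\left(-40 \right)} + T\right) + m{\left(3^{2} \right)} = \left(2 \left(-40\right) - 4312\right) + \left(3 + 6 \cdot 3^{2}\right) = \left(-80 - 4312\right) + \left(3 + 6 \cdot 9\right) = -4392 + \left(3 + 54\right) = -4392 + 57 = -4335$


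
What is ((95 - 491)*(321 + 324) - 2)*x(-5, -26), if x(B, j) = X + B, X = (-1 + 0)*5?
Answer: 2554220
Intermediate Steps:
X = -5 (X = -1*5 = -5)
x(B, j) = -5 + B
((95 - 491)*(321 + 324) - 2)*x(-5, -26) = ((95 - 491)*(321 + 324) - 2)*(-5 - 5) = (-396*645 - 2)*(-10) = (-255420 - 2)*(-10) = -255422*(-10) = 2554220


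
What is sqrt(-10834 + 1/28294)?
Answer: I*sqrt(8673163395330)/28294 ≈ 104.09*I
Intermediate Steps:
sqrt(-10834 + 1/28294) = sqrt(-306537195/28294) = I*sqrt(8673163395330)/28294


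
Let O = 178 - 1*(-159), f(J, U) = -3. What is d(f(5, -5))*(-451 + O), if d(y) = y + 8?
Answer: -570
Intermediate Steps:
d(y) = 8 + y
O = 337 (O = 178 + 159 = 337)
d(f(5, -5))*(-451 + O) = (8 - 3)*(-451 + 337) = 5*(-114) = -570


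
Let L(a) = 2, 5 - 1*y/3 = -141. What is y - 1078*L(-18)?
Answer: -1718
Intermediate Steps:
y = 438 (y = 15 - 3*(-141) = 15 + 423 = 438)
y - 1078*L(-18) = 438 - 1078*2 = 438 - 2156 = -1718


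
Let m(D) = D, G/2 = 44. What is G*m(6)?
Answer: 528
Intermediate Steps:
G = 88 (G = 2*44 = 88)
G*m(6) = 88*6 = 528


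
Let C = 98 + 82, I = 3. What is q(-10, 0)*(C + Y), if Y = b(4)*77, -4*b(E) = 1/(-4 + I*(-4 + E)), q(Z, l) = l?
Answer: 0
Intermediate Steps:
C = 180
b(E) = -1/(4*(-16 + 3*E)) (b(E) = -1/(4*(-4 + 3*(-4 + E))) = -1/(4*(-4 + (-12 + 3*E))) = -1/(4*(-16 + 3*E)))
Y = 77/16 (Y = -1/(-64 + 12*4)*77 = -1/(-64 + 48)*77 = -1/(-16)*77 = -1*(-1/16)*77 = (1/16)*77 = 77/16 ≈ 4.8125)
q(-10, 0)*(C + Y) = 0*(180 + 77/16) = 0*(2957/16) = 0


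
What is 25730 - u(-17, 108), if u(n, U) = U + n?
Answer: 25639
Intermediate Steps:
25730 - u(-17, 108) = 25730 - (108 - 17) = 25730 - 1*91 = 25730 - 91 = 25639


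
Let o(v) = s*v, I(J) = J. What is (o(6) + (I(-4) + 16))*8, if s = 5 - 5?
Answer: 96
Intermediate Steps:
s = 0
o(v) = 0 (o(v) = 0*v = 0)
(o(6) + (I(-4) + 16))*8 = (0 + (-4 + 16))*8 = (0 + 12)*8 = 12*8 = 96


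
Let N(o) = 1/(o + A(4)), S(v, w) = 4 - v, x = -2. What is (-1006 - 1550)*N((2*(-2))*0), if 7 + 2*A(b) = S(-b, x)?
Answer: -5112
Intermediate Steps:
A(b) = -3/2 + b/2 (A(b) = -7/2 + (4 - (-1)*b)/2 = -7/2 + (4 + b)/2 = -7/2 + (2 + b/2) = -3/2 + b/2)
N(o) = 1/(½ + o) (N(o) = 1/(o + (-3/2 + (½)*4)) = 1/(o + (-3/2 + 2)) = 1/(o + ½) = 1/(½ + o))
(-1006 - 1550)*N((2*(-2))*0) = (-1006 - 1550)*(2/(1 + 2*((2*(-2))*0))) = -5112/(1 + 2*(-4*0)) = -5112/(1 + 2*0) = -5112/(1 + 0) = -5112/1 = -5112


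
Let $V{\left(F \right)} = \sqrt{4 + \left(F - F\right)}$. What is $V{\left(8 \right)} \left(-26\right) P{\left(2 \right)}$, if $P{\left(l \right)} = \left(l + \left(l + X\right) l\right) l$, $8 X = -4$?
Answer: $-520$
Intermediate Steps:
$X = - \frac{1}{2}$ ($X = \frac{1}{8} \left(-4\right) = - \frac{1}{2} \approx -0.5$)
$V{\left(F \right)} = 2$ ($V{\left(F \right)} = \sqrt{4 + 0} = \sqrt{4} = 2$)
$P{\left(l \right)} = l \left(l + l \left(- \frac{1}{2} + l\right)\right)$ ($P{\left(l \right)} = \left(l + \left(l - \frac{1}{2}\right) l\right) l = \left(l + \left(- \frac{1}{2} + l\right) l\right) l = \left(l + l \left(- \frac{1}{2} + l\right)\right) l = l \left(l + l \left(- \frac{1}{2} + l\right)\right)$)
$V{\left(8 \right)} \left(-26\right) P{\left(2 \right)} = 2 \left(-26\right) 2^{2} \left(\frac{1}{2} + 2\right) = - 52 \cdot 4 \cdot \frac{5}{2} = \left(-52\right) 10 = -520$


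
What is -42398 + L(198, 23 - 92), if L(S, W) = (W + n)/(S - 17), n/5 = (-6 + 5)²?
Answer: -7674102/181 ≈ -42398.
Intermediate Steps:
n = 5 (n = 5*(-6 + 5)² = 5*(-1)² = 5*1 = 5)
L(S, W) = (5 + W)/(-17 + S) (L(S, W) = (W + 5)/(S - 17) = (5 + W)/(-17 + S))
-42398 + L(198, 23 - 92) = -42398 + (5 + (23 - 92))/(-17 + 198) = -42398 + (5 - 69)/181 = -42398 + (1/181)*(-64) = -42398 - 64/181 = -7674102/181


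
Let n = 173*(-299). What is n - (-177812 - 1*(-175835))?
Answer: -49750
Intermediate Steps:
n = -51727
n - (-177812 - 1*(-175835)) = -51727 - (-177812 - 1*(-175835)) = -51727 - (-177812 + 175835) = -51727 - 1*(-1977) = -51727 + 1977 = -49750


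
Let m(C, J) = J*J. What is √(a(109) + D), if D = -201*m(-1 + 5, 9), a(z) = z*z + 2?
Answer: I*√4398 ≈ 66.317*I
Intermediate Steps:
m(C, J) = J²
a(z) = 2 + z² (a(z) = z² + 2 = 2 + z²)
D = -16281 (D = -201*9² = -201*81 = -16281)
√(a(109) + D) = √((2 + 109²) - 16281) = √((2 + 11881) - 16281) = √(11883 - 16281) = √(-4398) = I*√4398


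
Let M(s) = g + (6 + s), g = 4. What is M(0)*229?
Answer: 2290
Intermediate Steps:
M(s) = 10 + s (M(s) = 4 + (6 + s) = 10 + s)
M(0)*229 = (10 + 0)*229 = 10*229 = 2290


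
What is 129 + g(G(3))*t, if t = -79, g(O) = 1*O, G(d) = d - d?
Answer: 129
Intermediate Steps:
G(d) = 0
g(O) = O
129 + g(G(3))*t = 129 + 0*(-79) = 129 + 0 = 129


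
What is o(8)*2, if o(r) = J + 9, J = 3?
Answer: 24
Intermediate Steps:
o(r) = 12 (o(r) = 3 + 9 = 12)
o(8)*2 = 12*2 = 24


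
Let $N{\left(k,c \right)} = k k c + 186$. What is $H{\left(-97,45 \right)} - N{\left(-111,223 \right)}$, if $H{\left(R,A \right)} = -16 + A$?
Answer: $-2747740$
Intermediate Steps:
$N{\left(k,c \right)} = 186 + c k^{2}$ ($N{\left(k,c \right)} = k^{2} c + 186 = c k^{2} + 186 = 186 + c k^{2}$)
$H{\left(-97,45 \right)} - N{\left(-111,223 \right)} = \left(-16 + 45\right) - \left(186 + 223 \left(-111\right)^{2}\right) = 29 - \left(186 + 223 \cdot 12321\right) = 29 - \left(186 + 2747583\right) = 29 - 2747769 = -2747740$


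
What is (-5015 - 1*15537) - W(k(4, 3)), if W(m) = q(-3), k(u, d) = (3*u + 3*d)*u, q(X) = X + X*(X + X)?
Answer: -20567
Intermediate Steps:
q(X) = X + 2*X² (q(X) = X + X*(2*X) = X + 2*X²)
k(u, d) = u*(3*d + 3*u) (k(u, d) = (3*d + 3*u)*u = u*(3*d + 3*u))
W(m) = 15 (W(m) = -3*(1 + 2*(-3)) = -3*(1 - 6) = -3*(-5) = 15)
(-5015 - 1*15537) - W(k(4, 3)) = (-5015 - 1*15537) - 1*15 = (-5015 - 15537) - 15 = -20552 - 15 = -20567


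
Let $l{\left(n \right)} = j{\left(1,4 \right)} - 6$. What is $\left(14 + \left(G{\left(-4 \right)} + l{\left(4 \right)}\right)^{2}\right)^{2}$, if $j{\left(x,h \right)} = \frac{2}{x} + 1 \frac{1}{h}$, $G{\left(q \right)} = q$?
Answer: $\frac{1404225}{256} \approx 5485.3$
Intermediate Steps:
$j{\left(x,h \right)} = \frac{1}{h} + \frac{2}{x}$ ($j{\left(x,h \right)} = \frac{2}{x} + \frac{1}{h} = \frac{1}{h} + \frac{2}{x}$)
$l{\left(n \right)} = - \frac{15}{4}$ ($l{\left(n \right)} = \left(\frac{1}{4} + \frac{2}{1}\right) - 6 = \left(\frac{1}{4} + 2 \cdot 1\right) - 6 = \left(\frac{1}{4} + 2\right) - 6 = \frac{9}{4} - 6 = - \frac{15}{4}$)
$\left(14 + \left(G{\left(-4 \right)} + l{\left(4 \right)}\right)^{2}\right)^{2} = \left(14 + \left(-4 - \frac{15}{4}\right)^{2}\right)^{2} = \left(14 + \left(- \frac{31}{4}\right)^{2}\right)^{2} = \left(14 + \frac{961}{16}\right)^{2} = \left(\frac{1185}{16}\right)^{2} = \frac{1404225}{256}$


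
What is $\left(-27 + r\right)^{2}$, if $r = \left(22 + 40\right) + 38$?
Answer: $5329$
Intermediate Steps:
$r = 100$ ($r = 62 + 38 = 100$)
$\left(-27 + r\right)^{2} = \left(-27 + 100\right)^{2} = 73^{2} = 5329$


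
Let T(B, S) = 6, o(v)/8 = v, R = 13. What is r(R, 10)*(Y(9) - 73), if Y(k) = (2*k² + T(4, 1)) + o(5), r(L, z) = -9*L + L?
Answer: -14040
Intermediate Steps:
o(v) = 8*v
r(L, z) = -8*L
Y(k) = 46 + 2*k² (Y(k) = (2*k² + 6) + 8*5 = (6 + 2*k²) + 40 = 46 + 2*k²)
r(R, 10)*(Y(9) - 73) = (-8*13)*((46 + 2*9²) - 73) = -104*((46 + 2*81) - 73) = -104*((46 + 162) - 73) = -104*(208 - 73) = -104*135 = -14040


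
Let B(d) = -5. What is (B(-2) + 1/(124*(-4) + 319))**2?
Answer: 784996/31329 ≈ 25.057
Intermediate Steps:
(B(-2) + 1/(124*(-4) + 319))**2 = (-5 + 1/(124*(-4) + 319))**2 = (-5 + 1/(-496 + 319))**2 = (-5 + 1/(-177))**2 = (-5 - 1/177)**2 = (-886/177)**2 = 784996/31329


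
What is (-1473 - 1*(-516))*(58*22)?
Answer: -1221132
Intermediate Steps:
(-1473 - 1*(-516))*(58*22) = (-1473 + 516)*1276 = -957*1276 = -1221132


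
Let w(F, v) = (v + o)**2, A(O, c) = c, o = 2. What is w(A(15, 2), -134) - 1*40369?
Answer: -22945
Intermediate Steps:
w(F, v) = (2 + v)**2 (w(F, v) = (v + 2)**2 = (2 + v)**2)
w(A(15, 2), -134) - 1*40369 = (2 - 134)**2 - 1*40369 = (-132)**2 - 40369 = 17424 - 40369 = -22945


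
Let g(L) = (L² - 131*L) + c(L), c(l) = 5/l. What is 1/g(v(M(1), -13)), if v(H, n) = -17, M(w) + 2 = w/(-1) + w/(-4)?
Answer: 17/42767 ≈ 0.00039750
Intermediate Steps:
M(w) = -2 - 5*w/4 (M(w) = -2 + (w/(-1) + w/(-4)) = -2 + (w*(-1) + w*(-¼)) = -2 + (-w - w/4) = -2 - 5*w/4)
g(L) = L² - 131*L + 5/L (g(L) = (L² - 131*L) + 5/L = L² - 131*L + 5/L)
1/g(v(M(1), -13)) = 1/((5 + (-17)²*(-131 - 17))/(-17)) = 1/(-(5 + 289*(-148))/17) = 1/(-(5 - 42772)/17) = 1/(-1/17*(-42767)) = 1/(42767/17) = 17/42767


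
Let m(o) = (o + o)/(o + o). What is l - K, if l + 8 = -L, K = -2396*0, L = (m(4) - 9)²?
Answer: -72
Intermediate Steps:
m(o) = 1 (m(o) = (2*o)/((2*o)) = (2*o)*(1/(2*o)) = 1)
L = 64 (L = (1 - 9)² = (-8)² = 64)
K = 0
l = -72 (l = -8 - 1*64 = -8 - 64 = -72)
l - K = -72 - 1*0 = -72 + 0 = -72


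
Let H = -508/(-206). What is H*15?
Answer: 3810/103 ≈ 36.990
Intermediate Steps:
H = 254/103 (H = -508*(-1/206) = 254/103 ≈ 2.4660)
H*15 = (254/103)*15 = 3810/103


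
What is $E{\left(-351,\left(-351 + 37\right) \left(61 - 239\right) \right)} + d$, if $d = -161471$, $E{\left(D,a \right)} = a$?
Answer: $-105579$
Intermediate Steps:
$E{\left(-351,\left(-351 + 37\right) \left(61 - 239\right) \right)} + d = \left(-351 + 37\right) \left(61 - 239\right) - 161471 = \left(-314\right) \left(-178\right) - 161471 = 55892 - 161471 = -105579$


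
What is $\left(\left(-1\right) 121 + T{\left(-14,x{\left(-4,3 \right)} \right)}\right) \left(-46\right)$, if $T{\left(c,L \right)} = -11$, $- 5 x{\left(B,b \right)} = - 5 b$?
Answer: $6072$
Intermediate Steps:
$x{\left(B,b \right)} = b$ ($x{\left(B,b \right)} = - \frac{\left(-5\right) b}{5} = b$)
$\left(\left(-1\right) 121 + T{\left(-14,x{\left(-4,3 \right)} \right)}\right) \left(-46\right) = \left(\left(-1\right) 121 - 11\right) \left(-46\right) = \left(-121 - 11\right) \left(-46\right) = \left(-132\right) \left(-46\right) = 6072$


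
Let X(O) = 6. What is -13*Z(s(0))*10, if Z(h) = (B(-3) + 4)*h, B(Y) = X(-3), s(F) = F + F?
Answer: 0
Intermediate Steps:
s(F) = 2*F
B(Y) = 6
Z(h) = 10*h (Z(h) = (6 + 4)*h = 10*h)
-13*Z(s(0))*10 = -130*2*0*10 = -130*0*10 = -13*0*10 = 0*10 = 0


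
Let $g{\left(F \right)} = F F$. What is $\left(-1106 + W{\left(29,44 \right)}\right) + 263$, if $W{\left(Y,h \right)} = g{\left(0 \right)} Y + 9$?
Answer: $-834$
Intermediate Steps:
$g{\left(F \right)} = F^{2}$
$W{\left(Y,h \right)} = 9$ ($W{\left(Y,h \right)} = 0^{2} Y + 9 = 0 Y + 9 = 0 + 9 = 9$)
$\left(-1106 + W{\left(29,44 \right)}\right) + 263 = \left(-1106 + 9\right) + 263 = -1097 + 263 = -834$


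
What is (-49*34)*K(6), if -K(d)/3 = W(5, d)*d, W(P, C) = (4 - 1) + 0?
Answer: 89964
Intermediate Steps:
W(P, C) = 3 (W(P, C) = 3 + 0 = 3)
K(d) = -9*d
(-49*34)*K(6) = (-49*34)*(-9*6) = -1666*(-54) = 89964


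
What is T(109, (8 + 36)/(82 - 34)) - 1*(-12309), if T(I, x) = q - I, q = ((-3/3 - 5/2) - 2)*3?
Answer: 24367/2 ≈ 12184.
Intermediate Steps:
q = -33/2 (q = ((-3*1/3 - 5*1/2) - 2)*3 = ((-1 - 5/2) - 2)*3 = (-7/2 - 2)*3 = -11/2*3 = -33/2 ≈ -16.500)
T(I, x) = -33/2 - I
T(109, (8 + 36)/(82 - 34)) - 1*(-12309) = (-33/2 - 1*109) - 1*(-12309) = (-33/2 - 109) + 12309 = -251/2 + 12309 = 24367/2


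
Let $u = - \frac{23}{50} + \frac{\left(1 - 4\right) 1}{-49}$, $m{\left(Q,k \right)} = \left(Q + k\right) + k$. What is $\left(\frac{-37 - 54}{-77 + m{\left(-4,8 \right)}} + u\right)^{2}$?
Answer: $\frac{6017209}{6002500} \approx 1.0025$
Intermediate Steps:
$m{\left(Q,k \right)} = Q + 2 k$
$u = - \frac{977}{2450}$ ($u = \left(-23\right) \frac{1}{50} + \left(-3\right) 1 \left(- \frac{1}{49}\right) = - \frac{23}{50} - - \frac{3}{49} = - \frac{23}{50} + \frac{3}{49} = - \frac{977}{2450} \approx -0.39878$)
$\left(\frac{-37 - 54}{-77 + m{\left(-4,8 \right)}} + u\right)^{2} = \left(\frac{-37 - 54}{-77 + \left(-4 + 2 \cdot 8\right)} - \frac{977}{2450}\right)^{2} = \left(- \frac{91}{-77 + \left(-4 + 16\right)} - \frac{977}{2450}\right)^{2} = \left(- \frac{91}{-77 + 12} - \frac{977}{2450}\right)^{2} = \left(- \frac{91}{-65} - \frac{977}{2450}\right)^{2} = \left(\left(-91\right) \left(- \frac{1}{65}\right) - \frac{977}{2450}\right)^{2} = \left(\frac{7}{5} - \frac{977}{2450}\right)^{2} = \left(\frac{2453}{2450}\right)^{2} = \frac{6017209}{6002500}$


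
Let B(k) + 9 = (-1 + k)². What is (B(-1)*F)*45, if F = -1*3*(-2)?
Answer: -1350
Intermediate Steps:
B(k) = -9 + (-1 + k)²
F = 6 (F = -3*(-2) = 6)
(B(-1)*F)*45 = ((-9 + (-1 - 1)²)*6)*45 = ((-9 + (-2)²)*6)*45 = ((-9 + 4)*6)*45 = -5*6*45 = -30*45 = -1350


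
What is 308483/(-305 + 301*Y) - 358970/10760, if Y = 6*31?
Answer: -1666853149/59912756 ≈ -27.821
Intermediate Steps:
Y = 186
308483/(-305 + 301*Y) - 358970/10760 = 308483/(-305 + 301*186) - 358970/10760 = 308483/(-305 + 55986) - 358970*1/10760 = 308483/55681 - 35897/1076 = -1666853149/59912756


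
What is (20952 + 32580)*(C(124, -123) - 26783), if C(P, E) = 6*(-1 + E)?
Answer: -1473575364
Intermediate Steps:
C(P, E) = -6 + 6*E
(20952 + 32580)*(C(124, -123) - 26783) = (20952 + 32580)*((-6 + 6*(-123)) - 26783) = 53532*((-6 - 738) - 26783) = 53532*(-744 - 26783) = 53532*(-27527) = -1473575364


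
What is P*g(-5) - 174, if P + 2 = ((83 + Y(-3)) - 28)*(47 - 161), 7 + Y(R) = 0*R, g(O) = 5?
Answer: -27544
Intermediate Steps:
Y(R) = -7 (Y(R) = -7 + 0*R = -7 + 0 = -7)
P = -5474 (P = -2 + ((83 - 7) - 28)*(47 - 161) = -2 + (76 - 28)*(-114) = -2 + 48*(-114) = -2 - 5472 = -5474)
P*g(-5) - 174 = -5474*5 - 174 = -27370 - 174 = -27544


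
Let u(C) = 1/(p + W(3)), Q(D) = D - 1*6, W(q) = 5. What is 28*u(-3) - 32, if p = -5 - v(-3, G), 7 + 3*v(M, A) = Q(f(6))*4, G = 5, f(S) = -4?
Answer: -1420/47 ≈ -30.213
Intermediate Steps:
Q(D) = -6 + D (Q(D) = D - 6 = -6 + D)
v(M, A) = -47/3 (v(M, A) = -7/3 + ((-6 - 4)*4)/3 = -7/3 + (-10*4)/3 = -7/3 + (1/3)*(-40) = -7/3 - 40/3 = -47/3)
p = 32/3 (p = -5 - 1*(-47/3) = -5 + 47/3 = 32/3 ≈ 10.667)
u(C) = 3/47 (u(C) = 1/(32/3 + 5) = 1/(47/3) = 3/47)
28*u(-3) - 32 = 28*(3/47) - 32 = 84/47 - 32 = -1420/47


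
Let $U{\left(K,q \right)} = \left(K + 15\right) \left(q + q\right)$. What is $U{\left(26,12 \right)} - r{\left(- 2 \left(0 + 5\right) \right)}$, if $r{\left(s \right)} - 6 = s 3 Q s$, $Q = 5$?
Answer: $-522$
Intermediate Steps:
$U{\left(K,q \right)} = 2 q \left(15 + K\right)$ ($U{\left(K,q \right)} = \left(15 + K\right) 2 q = 2 q \left(15 + K\right)$)
$r{\left(s \right)} = 6 + 15 s^{2}$ ($r{\left(s \right)} = 6 + s 3 \cdot 5 s = 6 + 3 s 5 s = 6 + 15 s s = 6 + 15 s^{2}$)
$U{\left(26,12 \right)} - r{\left(- 2 \left(0 + 5\right) \right)} = 2 \cdot 12 \left(15 + 26\right) - \left(6 + 15 \left(- 2 \left(0 + 5\right)\right)^{2}\right) = 2 \cdot 12 \cdot 41 - \left(6 + 15 \left(\left(-2\right) 5\right)^{2}\right) = 984 - \left(6 + 15 \left(-10\right)^{2}\right) = 984 - \left(6 + 15 \cdot 100\right) = 984 - \left(6 + 1500\right) = 984 - 1506 = -522$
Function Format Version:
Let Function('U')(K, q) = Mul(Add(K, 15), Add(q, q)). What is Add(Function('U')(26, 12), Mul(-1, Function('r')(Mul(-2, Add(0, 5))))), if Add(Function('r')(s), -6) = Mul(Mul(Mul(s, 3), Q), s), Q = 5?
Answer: -522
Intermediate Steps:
Function('U')(K, q) = Mul(2, q, Add(15, K)) (Function('U')(K, q) = Mul(Add(15, K), Mul(2, q)) = Mul(2, q, Add(15, K)))
Function('r')(s) = Add(6, Mul(15, Pow(s, 2))) (Function('r')(s) = Add(6, Mul(Mul(Mul(s, 3), 5), s)) = Add(6, Mul(Mul(Mul(3, s), 5), s)) = Add(6, Mul(Mul(15, s), s)) = Add(6, Mul(15, Pow(s, 2))))
Add(Function('U')(26, 12), Mul(-1, Function('r')(Mul(-2, Add(0, 5))))) = Add(Mul(2, 12, Add(15, 26)), Mul(-1, Add(6, Mul(15, Pow(Mul(-2, Add(0, 5)), 2))))) = Add(Mul(2, 12, 41), Mul(-1, Add(6, Mul(15, Pow(Mul(-2, 5), 2))))) = Add(984, Mul(-1, Add(6, Mul(15, Pow(-10, 2))))) = Add(984, Mul(-1, Add(6, Mul(15, 100)))) = Add(984, Mul(-1, Add(6, 1500))) = Add(984, Mul(-1, 1506)) = Add(984, -1506) = -522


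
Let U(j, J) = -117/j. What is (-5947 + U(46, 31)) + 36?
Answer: -272023/46 ≈ -5913.5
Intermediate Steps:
(-5947 + U(46, 31)) + 36 = (-5947 - 117/46) + 36 = -273679/46 + 36 = -272023/46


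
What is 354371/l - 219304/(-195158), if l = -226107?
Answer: -9786083045/22063294953 ≈ -0.44355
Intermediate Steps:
354371/l - 219304/(-195158) = 354371/(-226107) - 219304/(-195158) = 354371*(-1/226107) - 219304*(-1/195158) = -354371/226107 + 109652/97579 = -9786083045/22063294953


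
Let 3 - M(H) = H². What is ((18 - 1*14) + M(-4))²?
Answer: 81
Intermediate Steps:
M(H) = 3 - H²
((18 - 1*14) + M(-4))² = ((18 - 1*14) + (3 - 1*(-4)²))² = ((18 - 14) + (3 - 1*16))² = (4 + (3 - 16))² = (4 - 13)² = (-9)² = 81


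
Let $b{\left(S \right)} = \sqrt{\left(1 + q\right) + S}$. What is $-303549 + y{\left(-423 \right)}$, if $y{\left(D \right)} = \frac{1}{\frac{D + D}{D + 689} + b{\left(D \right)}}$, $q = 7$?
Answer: $- \frac{2282647253595}{7519864} - \frac{17689 i \sqrt{415}}{7519864} \approx -3.0355 \cdot 10^{5} - 0.04792 i$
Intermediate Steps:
$b{\left(S \right)} = \sqrt{8 + S}$ ($b{\left(S \right)} = \sqrt{\left(1 + 7\right) + S} = \sqrt{8 + S}$)
$y{\left(D \right)} = \frac{1}{\sqrt{8 + D} + \frac{2 D}{689 + D}}$ ($y{\left(D \right)} = \frac{1}{\frac{D + D}{D + 689} + \sqrt{8 + D}} = \frac{1}{\frac{2 D}{689 + D} + \sqrt{8 + D}} = \frac{1}{\sqrt{8 + D} + \frac{2 D}{689 + D}}$)
$-303549 + y{\left(-423 \right)} = -303549 + \frac{689 - 423}{2 \left(-423\right) + 689 \sqrt{8 - 423} - 423 \sqrt{8 - 423}} = -303549 + \frac{1}{-846 + 689 \sqrt{-415} - 423 \sqrt{-415}} \cdot 266 = -303549 + \frac{1}{-846 + 689 i \sqrt{415} - 423 i \sqrt{415}} \cdot 266 = -303549 + \frac{1}{-846 + 266 i \sqrt{415}} \cdot 266 = -303549 + \frac{266}{-846 + 266 i \sqrt{415}}$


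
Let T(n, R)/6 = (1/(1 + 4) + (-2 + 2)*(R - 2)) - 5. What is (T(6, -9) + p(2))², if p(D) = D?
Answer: 17956/25 ≈ 718.24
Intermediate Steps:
T(n, R) = -144/5 (T(n, R) = 6*((1/(1 + 4) + (-2 + 2)*(R - 2)) - 5) = 6*((1/5 + 0*(-2 + R)) - 5) = 6*((⅕ + 0) - 5) = 6*(⅕ - 5) = 6*(-24/5) = -144/5)
(T(6, -9) + p(2))² = (-144/5 + 2)² = (-134/5)² = 17956/25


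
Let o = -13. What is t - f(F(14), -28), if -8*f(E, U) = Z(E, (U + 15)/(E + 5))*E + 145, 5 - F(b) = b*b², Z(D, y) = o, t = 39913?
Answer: 44382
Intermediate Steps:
Z(D, y) = -13
F(b) = 5 - b³ (F(b) = 5 - b*b² = 5 - b³)
f(E, U) = -145/8 + 13*E/8 (f(E, U) = -(-13*E + 145)/8 = -(145 - 13*E)/8 = -145/8 + 13*E/8)
t - f(F(14), -28) = 39913 - (-145/8 + 13*(5 - 1*14³)/8) = 39913 - (-145/8 + 13*(5 - 1*2744)/8) = 39913 - (-145/8 + 13*(5 - 2744)/8) = 39913 - (-145/8 + (13/8)*(-2739)) = 39913 - (-145/8 - 35607/8) = 39913 - 1*(-4469) = 39913 + 4469 = 44382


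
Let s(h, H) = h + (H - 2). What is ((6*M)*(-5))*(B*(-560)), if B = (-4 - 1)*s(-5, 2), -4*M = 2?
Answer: -210000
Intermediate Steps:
M = -½ (M = -¼*2 = -½ ≈ -0.50000)
s(h, H) = -2 + H + h (s(h, H) = h + (-2 + H) = -2 + H + h)
B = 25 (B = (-4 - 1)*(-2 + 2 - 5) = -5*(-5) = 25)
((6*M)*(-5))*(B*(-560)) = ((6*(-½))*(-5))*(25*(-560)) = -3*(-5)*(-14000) = 15*(-14000) = -210000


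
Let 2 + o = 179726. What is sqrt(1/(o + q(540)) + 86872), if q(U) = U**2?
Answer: sqrt(4824573625330599)/235662 ≈ 294.74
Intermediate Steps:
o = 179724 (o = -2 + 179726 = 179724)
sqrt(1/(o + q(540)) + 86872) = sqrt(1/(179724 + 540**2) + 86872) = sqrt(1/(179724 + 291600) + 86872) = sqrt(1/471324 + 86872) = sqrt(40944858529/471324) = sqrt(4824573625330599)/235662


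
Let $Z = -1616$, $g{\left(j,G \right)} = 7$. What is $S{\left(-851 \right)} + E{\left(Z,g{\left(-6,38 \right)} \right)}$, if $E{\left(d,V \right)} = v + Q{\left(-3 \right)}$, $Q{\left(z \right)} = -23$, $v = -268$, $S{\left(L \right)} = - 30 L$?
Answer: $25239$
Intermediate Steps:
$E{\left(d,V \right)} = -291$ ($E{\left(d,V \right)} = -268 - 23 = -291$)
$S{\left(-851 \right)} + E{\left(Z,g{\left(-6,38 \right)} \right)} = \left(-30\right) \left(-851\right) - 291 = 25530 - 291 = 25239$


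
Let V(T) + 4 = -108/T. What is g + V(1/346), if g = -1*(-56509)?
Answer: 19137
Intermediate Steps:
g = 56509
V(T) = -4 - 108/T
g + V(1/346) = 56509 + (-4 - 108/(1/346)) = 56509 + (-4 - 108/1/346) = 56509 + (-4 - 108*346) = 56509 + (-4 - 37368) = 56509 - 37372 = 19137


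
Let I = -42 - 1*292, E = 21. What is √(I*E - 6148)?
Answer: I*√13162 ≈ 114.73*I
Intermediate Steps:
I = -334 (I = -42 - 292 = -334)
√(I*E - 6148) = √(-334*21 - 6148) = √(-7014 - 6148) = √(-13162) = I*√13162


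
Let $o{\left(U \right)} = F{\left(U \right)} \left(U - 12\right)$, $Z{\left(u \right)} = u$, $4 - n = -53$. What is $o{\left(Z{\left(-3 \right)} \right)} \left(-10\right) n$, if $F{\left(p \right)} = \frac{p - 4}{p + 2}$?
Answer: $59850$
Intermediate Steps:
$n = 57$ ($n = 4 - -53 = 4 + 53 = 57$)
$F{\left(p \right)} = \frac{-4 + p}{2 + p}$
$o{\left(U \right)} = \frac{\left(-12 + U\right) \left(-4 + U\right)}{2 + U}$ ($o{\left(U \right)} = \frac{-4 + U}{2 + U} \left(U - 12\right) = \frac{-4 + U}{2 + U} \left(-12 + U\right) = \frac{\left(-12 + U\right) \left(-4 + U\right)}{2 + U}$)
$o{\left(Z{\left(-3 \right)} \right)} \left(-10\right) n = \frac{\left(-12 - 3\right) \left(-4 - 3\right)}{2 - 3} \left(-10\right) 57 = \frac{1}{-1} \left(-15\right) \left(-7\right) \left(-10\right) 57 = \left(-1\right) \left(-15\right) \left(-7\right) \left(-10\right) 57 = \left(-105\right) \left(-10\right) 57 = 1050 \cdot 57 = 59850$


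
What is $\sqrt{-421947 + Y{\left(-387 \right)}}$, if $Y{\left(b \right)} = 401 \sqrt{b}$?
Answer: $\sqrt{-421947 + 1203 i \sqrt{43}} \approx 6.072 + 649.6 i$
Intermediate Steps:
$\sqrt{-421947 + Y{\left(-387 \right)}} = \sqrt{-421947 + 401 \sqrt{-387}} = \sqrt{-421947 + 401 \cdot 3 i \sqrt{43}} = \sqrt{-421947 + 1203 i \sqrt{43}}$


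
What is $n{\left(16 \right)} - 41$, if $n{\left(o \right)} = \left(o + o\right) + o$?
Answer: $7$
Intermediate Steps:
$n{\left(o \right)} = 3 o$ ($n{\left(o \right)} = 2 o + o = 3 o$)
$n{\left(16 \right)} - 41 = 3 \cdot 16 - 41 = 48 - 41 = 7$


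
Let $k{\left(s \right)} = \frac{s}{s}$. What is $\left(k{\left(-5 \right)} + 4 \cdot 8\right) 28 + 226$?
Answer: $1150$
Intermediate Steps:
$k{\left(s \right)} = 1$
$\left(k{\left(-5 \right)} + 4 \cdot 8\right) 28 + 226 = \left(1 + 4 \cdot 8\right) 28 + 226 = \left(1 + 32\right) 28 + 226 = 33 \cdot 28 + 226 = 924 + 226 = 1150$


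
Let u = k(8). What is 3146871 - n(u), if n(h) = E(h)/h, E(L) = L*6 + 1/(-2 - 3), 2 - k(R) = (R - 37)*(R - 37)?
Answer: 13201098674/4195 ≈ 3.1469e+6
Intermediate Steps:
k(R) = 2 - (-37 + R)² (k(R) = 2 - (R - 37)*(R - 37) = 2 - (-37 + R)*(-37 + R) = 2 - (-37 + R)²)
u = -839 (u = 2 - (-37 + 8)² = 2 - 1*(-29)² = 2 - 1*841 = 2 - 841 = -839)
E(L) = -⅕ + 6*L (E(L) = 6*L + 1/(-5) = 6*L - ⅕ = -⅕ + 6*L)
n(h) = (-⅕ + 6*h)/h
3146871 - n(u) = 3146871 - (6 - ⅕/(-839)) = 3146871 - (6 - ⅕*(-1/839)) = 3146871 - (6 + 1/4195) = 3146871 - 1*25171/4195 = 3146871 - 25171/4195 = 13201098674/4195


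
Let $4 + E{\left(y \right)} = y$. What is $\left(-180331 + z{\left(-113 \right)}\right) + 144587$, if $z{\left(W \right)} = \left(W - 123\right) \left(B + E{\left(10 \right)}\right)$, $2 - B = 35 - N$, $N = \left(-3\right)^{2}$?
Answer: $-31496$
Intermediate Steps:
$N = 9$
$E{\left(y \right)} = -4 + y$
$B = -24$ ($B = 2 - \left(35 - 9\right) = 2 - 26 = -24$)
$z{\left(W \right)} = 2214 - 18 W$ ($z{\left(W \right)} = \left(W - 123\right) \left(-24 + \left(-4 + 10\right)\right) = \left(-123 + W\right) \left(-24 + 6\right) = \left(-123 + W\right) \left(-18\right) = 2214 - 18 W$)
$\left(-180331 + z{\left(-113 \right)}\right) + 144587 = \left(-180331 + \left(2214 - -2034\right)\right) + 144587 = \left(-180331 + \left(2214 + 2034\right)\right) + 144587 = \left(-180331 + 4248\right) + 144587 = -176083 + 144587 = -31496$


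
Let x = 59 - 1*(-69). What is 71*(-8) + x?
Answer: -440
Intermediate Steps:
x = 128 (x = 59 + 69 = 128)
71*(-8) + x = 71*(-8) + 128 = -568 + 128 = -440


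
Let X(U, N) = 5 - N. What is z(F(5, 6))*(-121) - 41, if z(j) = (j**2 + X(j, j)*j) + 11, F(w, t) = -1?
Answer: -767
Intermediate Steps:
z(j) = 11 + j**2 + j*(5 - j) (z(j) = (j**2 + (5 - j)*j) + 11 = (j**2 + j*(5 - j)) + 11 = 11 + j**2 + j*(5 - j))
z(F(5, 6))*(-121) - 41 = (11 + 5*(-1))*(-121) - 41 = (11 - 5)*(-121) - 41 = 6*(-121) - 41 = -726 - 41 = -767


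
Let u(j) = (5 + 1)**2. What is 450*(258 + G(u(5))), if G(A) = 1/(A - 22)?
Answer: 812925/7 ≈ 1.1613e+5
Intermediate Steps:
u(j) = 36 (u(j) = 6**2 = 36)
G(A) = 1/(-22 + A)
450*(258 + G(u(5))) = 450*(258 + 1/(-22 + 36)) = 450*(258 + 1/14) = 450*(3613/14) = 812925/7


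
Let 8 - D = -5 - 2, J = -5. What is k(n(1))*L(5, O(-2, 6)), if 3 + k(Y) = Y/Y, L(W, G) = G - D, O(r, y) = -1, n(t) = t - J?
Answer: 32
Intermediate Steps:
n(t) = 5 + t (n(t) = t - 1*(-5) = t + 5 = 5 + t)
D = 15 (D = 8 - (-5 - 2) = 8 - 1*(-7) = 8 + 7 = 15)
L(W, G) = -15 + G (L(W, G) = G - 1*15 = G - 15 = -15 + G)
k(Y) = -2 (k(Y) = -3 + Y/Y = -3 + 1 = -2)
k(n(1))*L(5, O(-2, 6)) = -2*(-15 - 1) = -2*(-16) = 32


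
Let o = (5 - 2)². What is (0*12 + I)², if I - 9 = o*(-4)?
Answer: 729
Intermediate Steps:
o = 9 (o = 3² = 9)
I = -27 (I = 9 + 9*(-4) = 9 - 36 = -27)
(0*12 + I)² = (0*12 - 27)² = (0 - 27)² = (-27)² = 729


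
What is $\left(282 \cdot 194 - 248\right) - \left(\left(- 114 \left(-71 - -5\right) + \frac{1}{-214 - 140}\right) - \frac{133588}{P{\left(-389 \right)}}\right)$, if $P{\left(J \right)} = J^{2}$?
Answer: $\frac{2514297910897}{53567634} \approx 46937.0$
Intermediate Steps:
$\left(282 \cdot 194 - 248\right) - \left(\left(- 114 \left(-71 - -5\right) + \frac{1}{-214 - 140}\right) - \frac{133588}{P{\left(-389 \right)}}\right) = \left(282 \cdot 194 - 248\right) - \left(\left(- 114 \left(-71 - -5\right) + \frac{1}{-214 - 140}\right) - \frac{133588}{\left(-389\right)^{2}}\right) = \left(54708 - 248\right) - \left(\left(- 114 \left(-71 + 5\right) + \frac{1}{-354}\right) - \frac{133588}{151321}\right) = 54460 - \left(\left(\left(-114\right) \left(-66\right) - \frac{1}{354}\right) - \frac{133588}{151321}\right) = 54460 - \left(\left(7524 - \frac{1}{354}\right) - \frac{133588}{151321}\right) = 54460 - \left(\frac{2663495}{354} - \frac{133588}{151321}\right) = 54460 - \frac{402995436743}{53567634} = \frac{2514297910897}{53567634}$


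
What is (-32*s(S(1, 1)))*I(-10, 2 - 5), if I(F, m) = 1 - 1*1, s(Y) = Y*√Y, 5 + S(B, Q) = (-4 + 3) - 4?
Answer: 0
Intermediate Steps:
S(B, Q) = -10 (S(B, Q) = -5 + ((-4 + 3) - 4) = -5 + (-1 - 4) = -5 - 5 = -10)
s(Y) = Y^(3/2)
I(F, m) = 0 (I(F, m) = 1 - 1 = 0)
(-32*s(S(1, 1)))*I(-10, 2 - 5) = -(-320)*I*√10*0 = (320*I*√10)*0 = 0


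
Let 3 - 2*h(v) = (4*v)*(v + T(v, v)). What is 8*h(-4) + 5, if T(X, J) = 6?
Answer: 145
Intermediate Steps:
h(v) = 3/2 - 2*v*(6 + v) (h(v) = 3/2 - 4*v*(v + 6)/2 = 3/2 - 4*v*(6 + v)/2 = 3/2 - 2*v*(6 + v))
8*h(-4) + 5 = 8*(3/2 - 12*(-4) - 2*(-4)²) + 5 = 8*(3/2 + 48 - 2*16) + 5 = 8*(3/2 + 48 - 32) + 5 = 8*(35/2) + 5 = 140 + 5 = 145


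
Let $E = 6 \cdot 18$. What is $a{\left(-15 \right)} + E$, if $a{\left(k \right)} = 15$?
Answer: $123$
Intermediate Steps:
$E = 108$
$a{\left(-15 \right)} + E = 15 + 108 = 123$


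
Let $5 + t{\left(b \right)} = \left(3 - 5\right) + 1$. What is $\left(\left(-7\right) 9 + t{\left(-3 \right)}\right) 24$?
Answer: $-1656$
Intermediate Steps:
$t{\left(b \right)} = -6$ ($t{\left(b \right)} = -5 + \left(\left(3 - 5\right) + 1\right) = -5 + \left(-2 + 1\right) = -5 - 1 = -6$)
$\left(\left(-7\right) 9 + t{\left(-3 \right)}\right) 24 = \left(\left(-7\right) 9 - 6\right) 24 = \left(-63 - 6\right) 24 = \left(-69\right) 24 = -1656$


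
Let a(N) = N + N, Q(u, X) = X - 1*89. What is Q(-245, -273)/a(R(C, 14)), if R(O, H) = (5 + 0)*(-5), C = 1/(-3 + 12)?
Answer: 181/25 ≈ 7.2400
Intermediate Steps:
Q(u, X) = -89 + X (Q(u, X) = X - 89 = -89 + X)
C = ⅑ (C = 1/9 = ⅑ ≈ 0.11111)
R(O, H) = -25 (R(O, H) = 5*(-5) = -25)
a(N) = 2*N
Q(-245, -273)/a(R(C, 14)) = (-89 - 273)/((2*(-25))) = -362/(-50) = -362*(-1/50) = 181/25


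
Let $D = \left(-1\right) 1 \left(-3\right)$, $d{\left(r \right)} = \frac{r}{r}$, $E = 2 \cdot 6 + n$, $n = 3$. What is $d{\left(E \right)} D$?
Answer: $3$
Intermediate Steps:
$E = 15$ ($E = 2 \cdot 6 + 3 = 12 + 3 = 15$)
$d{\left(r \right)} = 1$
$D = 3$ ($D = \left(-1\right) \left(-3\right) = 3$)
$d{\left(E \right)} D = 1 \cdot 3 = 3$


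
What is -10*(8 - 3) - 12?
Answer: -62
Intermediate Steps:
-10*(8 - 3) - 12 = -10*5 - 12 = -50 - 12 = -62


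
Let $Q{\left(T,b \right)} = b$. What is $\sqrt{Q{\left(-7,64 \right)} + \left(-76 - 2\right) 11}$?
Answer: $i \sqrt{794} \approx 28.178 i$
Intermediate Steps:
$\sqrt{Q{\left(-7,64 \right)} + \left(-76 - 2\right) 11} = \sqrt{64 + \left(-76 - 2\right) 11} = \sqrt{64 - 858} = \sqrt{-794} = i \sqrt{794}$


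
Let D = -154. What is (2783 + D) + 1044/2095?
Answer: 5508799/2095 ≈ 2629.5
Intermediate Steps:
(2783 + D) + 1044/2095 = (2783 - 154) + 1044/2095 = 2629 + 1044*(1/2095) = 2629 + 1044/2095 = 5508799/2095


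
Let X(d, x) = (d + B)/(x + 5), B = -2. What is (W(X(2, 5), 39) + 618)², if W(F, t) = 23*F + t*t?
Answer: 4575321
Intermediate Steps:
X(d, x) = (-2 + d)/(5 + x) (X(d, x) = (d - 2)/(x + 5) = (-2 + d)/(5 + x))
W(F, t) = t² + 23*F (W(F, t) = 23*F + t² = t² + 23*F)
(W(X(2, 5), 39) + 618)² = ((39² + 23*((-2 + 2)/(5 + 5))) + 618)² = ((1521 + 23*(0/10)) + 618)² = ((1521 + 23*((⅒)*0)) + 618)² = ((1521 + 23*0) + 618)² = ((1521 + 0) + 618)² = (1521 + 618)² = 2139² = 4575321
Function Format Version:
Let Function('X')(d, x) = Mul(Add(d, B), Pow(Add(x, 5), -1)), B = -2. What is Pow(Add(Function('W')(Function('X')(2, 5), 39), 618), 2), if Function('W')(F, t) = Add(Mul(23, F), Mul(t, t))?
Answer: 4575321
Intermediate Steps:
Function('X')(d, x) = Mul(Pow(Add(5, x), -1), Add(-2, d)) (Function('X')(d, x) = Mul(Add(d, -2), Pow(Add(x, 5), -1)) = Mul(Add(-2, d), Pow(Add(5, x), -1)) = Mul(Pow(Add(5, x), -1), Add(-2, d)))
Function('W')(F, t) = Add(Pow(t, 2), Mul(23, F)) (Function('W')(F, t) = Add(Mul(23, F), Pow(t, 2)) = Add(Pow(t, 2), Mul(23, F)))
Pow(Add(Function('W')(Function('X')(2, 5), 39), 618), 2) = Pow(Add(Add(Pow(39, 2), Mul(23, Mul(Pow(Add(5, 5), -1), Add(-2, 2)))), 618), 2) = Pow(Add(Add(1521, Mul(23, Mul(Pow(10, -1), 0))), 618), 2) = Pow(Add(Add(1521, Mul(23, Mul(Rational(1, 10), 0))), 618), 2) = Pow(Add(Add(1521, Mul(23, 0)), 618), 2) = Pow(Add(Add(1521, 0), 618), 2) = Pow(Add(1521, 618), 2) = Pow(2139, 2) = 4575321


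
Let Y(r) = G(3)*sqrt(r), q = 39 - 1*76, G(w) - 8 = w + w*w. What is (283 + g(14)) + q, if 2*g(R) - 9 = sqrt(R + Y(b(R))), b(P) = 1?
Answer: 501/2 + sqrt(34)/2 ≈ 253.42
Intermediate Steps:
G(w) = 8 + w + w**2 (G(w) = 8 + (w + w*w) = 8 + (w + w**2) = 8 + w + w**2)
q = -37 (q = 39 - 76 = -37)
Y(r) = 20*sqrt(r) (Y(r) = (8 + 3 + 3**2)*sqrt(r) = (8 + 3 + 9)*sqrt(r) = 20*sqrt(r))
g(R) = 9/2 + sqrt(20 + R)/2 (g(R) = 9/2 + sqrt(R + 20*sqrt(1))/2 = 9/2 + sqrt(R + 20*1)/2 = 9/2 + sqrt(R + 20)/2 = 9/2 + sqrt(20 + R)/2)
(283 + g(14)) + q = (283 + (9/2 + sqrt(20 + 14)/2)) - 37 = (283 + (9/2 + sqrt(34)/2)) - 37 = (575/2 + sqrt(34)/2) - 37 = 501/2 + sqrt(34)/2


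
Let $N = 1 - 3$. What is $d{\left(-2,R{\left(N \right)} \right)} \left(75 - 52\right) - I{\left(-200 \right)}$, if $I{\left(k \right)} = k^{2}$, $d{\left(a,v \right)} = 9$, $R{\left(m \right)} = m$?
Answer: $-39793$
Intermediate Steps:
$N = -2$
$d{\left(-2,R{\left(N \right)} \right)} \left(75 - 52\right) - I{\left(-200 \right)} = 9 \left(75 - 52\right) - \left(-200\right)^{2} = 9 \cdot 23 - 40000 = 207 - 40000 = -39793$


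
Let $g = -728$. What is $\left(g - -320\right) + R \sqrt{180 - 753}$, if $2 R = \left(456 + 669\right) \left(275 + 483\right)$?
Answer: $-408 + 426375 i \sqrt{573} \approx -408.0 + 1.0206 \cdot 10^{7} i$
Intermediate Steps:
$R = 426375$ ($R = \frac{\left(456 + 669\right) \left(275 + 483\right)}{2} = \frac{1125 \cdot 758}{2} = \frac{1}{2} \cdot 852750 = 426375$)
$\left(g - -320\right) + R \sqrt{180 - 753} = \left(-728 - -320\right) + 426375 \sqrt{180 - 753} = \left(-728 + 320\right) + 426375 \sqrt{-573} = -408 + 426375 i \sqrt{573}$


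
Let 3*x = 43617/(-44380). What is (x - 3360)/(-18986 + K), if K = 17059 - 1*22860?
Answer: 21304477/157149580 ≈ 0.13557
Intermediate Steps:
K = -5801 (K = 17059 - 22860 = -5801)
x = -2077/6340 (x = (43617/(-44380))/3 = (43617*(-1/44380))/3 = (1/3)*(-6231/6340) = -2077/6340 ≈ -0.32760)
(x - 3360)/(-18986 + K) = (-2077/6340 - 3360)/(-18986 - 5801) = -21304477/6340/(-24787) = -21304477/6340*(-1/24787) = 21304477/157149580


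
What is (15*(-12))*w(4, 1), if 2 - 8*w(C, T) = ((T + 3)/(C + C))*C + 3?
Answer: 135/2 ≈ 67.500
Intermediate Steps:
w(C, T) = -5/16 - T/16 (w(C, T) = ¼ - (((T + 3)/(C + C))*C + 3)/8 = ¼ - (((3 + T)/((2*C)))*C + 3)/8 = ¼ - (((3 + T)*(1/(2*C)))*C + 3)/8 = ¼ - (((3 + T)/(2*C))*C + 3)/8 = ¼ - ((3/2 + T/2) + 3)/8 = ¼ - (9/2 + T/2)/8 = ¼ + (-9/16 - T/16) = -5/16 - T/16)
(15*(-12))*w(4, 1) = (15*(-12))*(-5/16 - 1/16*1) = -180*(-5/16 - 1/16) = -180*(-3/8) = 135/2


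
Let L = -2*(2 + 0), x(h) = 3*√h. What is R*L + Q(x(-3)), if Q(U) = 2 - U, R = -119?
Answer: 478 - 3*I*√3 ≈ 478.0 - 5.1962*I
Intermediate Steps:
L = -4 (L = -2*2 = -4)
R*L + Q(x(-3)) = -119*(-4) + (2 - 3*√(-3)) = 476 + (2 - 3*I*√3) = 478 - 3*I*√3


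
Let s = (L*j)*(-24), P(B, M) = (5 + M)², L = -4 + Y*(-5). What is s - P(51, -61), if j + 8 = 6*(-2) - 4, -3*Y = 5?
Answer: -640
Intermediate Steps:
Y = -5/3 (Y = -⅓*5 = -5/3 ≈ -1.6667)
L = 13/3 (L = -4 - 5/3*(-5) = -4 + 25/3 = 13/3 ≈ 4.3333)
j = -24 (j = -8 + (6*(-2) - 4) = -8 + (-12 - 4) = -8 - 16 = -24)
s = 2496 (s = ((13/3)*(-24))*(-24) = -104*(-24) = 2496)
s - P(51, -61) = 2496 - (5 - 61)² = 2496 - 1*(-56)² = 2496 - 1*3136 = 2496 - 3136 = -640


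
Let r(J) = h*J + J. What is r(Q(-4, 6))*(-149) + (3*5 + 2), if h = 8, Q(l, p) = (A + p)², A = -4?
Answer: -5347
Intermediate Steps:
Q(l, p) = (-4 + p)²
r(J) = 9*J (r(J) = 8*J + J = 9*J)
r(Q(-4, 6))*(-149) + (3*5 + 2) = (9*(-4 + 6)²)*(-149) + (3*5 + 2) = (9*2²)*(-149) + (15 + 2) = (9*4)*(-149) + 17 = 36*(-149) + 17 = -5364 + 17 = -5347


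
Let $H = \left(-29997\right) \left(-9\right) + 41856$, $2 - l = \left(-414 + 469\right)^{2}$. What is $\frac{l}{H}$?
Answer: $- \frac{3023}{311829} \approx -0.0096944$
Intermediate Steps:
$l = -3023$ ($l = 2 - \left(-414 + 469\right)^{2} = 2 - 55^{2} = 2 - 3025 = -3023$)
$H = 311829$ ($H = 269973 + 41856 = 311829$)
$\frac{l}{H} = - \frac{3023}{311829}$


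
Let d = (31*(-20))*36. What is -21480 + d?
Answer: -43800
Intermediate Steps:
d = -22320 (d = -620*36 = -22320)
-21480 + d = -21480 - 22320 = -43800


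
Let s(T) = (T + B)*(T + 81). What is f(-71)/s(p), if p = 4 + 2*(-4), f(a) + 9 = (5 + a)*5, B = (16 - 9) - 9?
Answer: 113/154 ≈ 0.73377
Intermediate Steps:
B = -2 (B = 7 - 9 = -2)
f(a) = 16 + 5*a (f(a) = -9 + (5 + a)*5 = -9 + (25 + 5*a) = 16 + 5*a)
p = -4 (p = 4 - 8 = -4)
s(T) = (-2 + T)*(81 + T) (s(T) = (T - 2)*(T + 81) = (-2 + T)*(81 + T))
f(-71)/s(p) = (16 + 5*(-71))/(-162 + (-4)² + 79*(-4)) = (16 - 355)/(-162 + 16 - 316) = -339/(-462) = -339*(-1/462) = 113/154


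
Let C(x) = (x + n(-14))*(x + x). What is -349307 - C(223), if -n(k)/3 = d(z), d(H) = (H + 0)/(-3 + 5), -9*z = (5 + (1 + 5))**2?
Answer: -1373278/3 ≈ -4.5776e+5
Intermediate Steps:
z = -121/9 (z = -(5 + (1 + 5))**2/9 = -(5 + 6)**2/9 = -1/9*11**2 = -1/9*121 = -121/9 ≈ -13.444)
d(H) = H/2
n(k) = 121/6 (n(k) = -3*(-121)/(2*9) = -3*(-121/18) = 121/6)
C(x) = 2*x*(121/6 + x) (C(x) = (x + 121/6)*(x + x) = (121/6 + x)*(2*x) = 2*x*(121/6 + x))
-349307 - C(223) = -349307 - 223*(121 + 6*223)/3 = -349307 - 223*(121 + 1338)/3 = -349307 - 223*1459/3 = -349307 - 1*325357/3 = -349307 - 325357/3 = -1373278/3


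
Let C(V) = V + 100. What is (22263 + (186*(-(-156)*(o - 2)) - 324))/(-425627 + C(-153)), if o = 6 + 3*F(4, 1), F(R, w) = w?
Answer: -225051/425680 ≈ -0.52869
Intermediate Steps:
C(V) = 100 + V
o = 9 (o = 6 + 3*1 = 6 + 3 = 9)
(22263 + (186*(-(-156)*(o - 2)) - 324))/(-425627 + C(-153)) = (22263 + (186*(-(-156)*(9 - 2)) - 324))/(-425627 + (100 - 153)) = (22263 + (186*(-(-156)*7) - 324))/(-425627 - 53) = (22263 + (186*(-39*(-28)) - 324))/(-425680) = (22263 + (186*1092 - 324))*(-1/425680) = (22263 + (203112 - 324))*(-1/425680) = (22263 + 202788)*(-1/425680) = 225051*(-1/425680) = -225051/425680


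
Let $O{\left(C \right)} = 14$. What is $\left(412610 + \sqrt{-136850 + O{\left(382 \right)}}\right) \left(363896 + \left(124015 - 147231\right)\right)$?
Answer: $140567974800 + 2044080 i \sqrt{3801} \approx 1.4057 \cdot 10^{11} + 1.2602 \cdot 10^{8} i$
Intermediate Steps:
$\left(412610 + \sqrt{-136850 + O{\left(382 \right)}}\right) \left(363896 + \left(124015 - 147231\right)\right) = \left(412610 + \sqrt{-136850 + 14}\right) \left(363896 + \left(124015 - 147231\right)\right) = \left(412610 + \sqrt{-136836}\right) \left(363896 - 23216\right) = \left(412610 + 6 i \sqrt{3801}\right) 340680 = 140567974800 + 2044080 i \sqrt{3801}$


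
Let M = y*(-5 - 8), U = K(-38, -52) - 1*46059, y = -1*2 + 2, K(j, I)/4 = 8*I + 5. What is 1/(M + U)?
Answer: -1/47703 ≈ -2.0963e-5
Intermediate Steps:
K(j, I) = 20 + 32*I (K(j, I) = 4*(8*I + 5) = 4*(5 + 8*I) = 20 + 32*I)
y = 0 (y = -2 + 2 = 0)
U = -47703 (U = (20 + 32*(-52)) - 1*46059 = (20 - 1664) - 46059 = -1644 - 46059 = -47703)
M = 0 (M = 0*(-5 - 8) = 0*(-13) = 0)
1/(M + U) = 1/(0 - 47703) = 1/(-47703) = -1/47703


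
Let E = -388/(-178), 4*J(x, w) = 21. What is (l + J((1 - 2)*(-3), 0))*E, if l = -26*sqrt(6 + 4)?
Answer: 2037/178 - 5044*sqrt(10)/89 ≈ -167.78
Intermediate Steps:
J(x, w) = 21/4 (J(x, w) = (1/4)*21 = 21/4)
E = 194/89 (E = -388*(-1/178) = 194/89 ≈ 2.1798)
l = -26*sqrt(10) ≈ -82.219
(l + J((1 - 2)*(-3), 0))*E = (-26*sqrt(10) + 21/4)*(194/89) = (21/4 - 26*sqrt(10))*(194/89) = 2037/178 - 5044*sqrt(10)/89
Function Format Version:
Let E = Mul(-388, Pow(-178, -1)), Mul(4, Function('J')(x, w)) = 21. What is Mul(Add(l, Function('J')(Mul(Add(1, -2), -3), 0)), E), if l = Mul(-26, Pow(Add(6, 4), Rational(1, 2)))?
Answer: Add(Rational(2037, 178), Mul(Rational(-5044, 89), Pow(10, Rational(1, 2)))) ≈ -167.78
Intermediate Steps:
Function('J')(x, w) = Rational(21, 4) (Function('J')(x, w) = Mul(Rational(1, 4), 21) = Rational(21, 4))
E = Rational(194, 89) (E = Mul(-388, Rational(-1, 178)) = Rational(194, 89) ≈ 2.1798)
l = Mul(-26, Pow(10, Rational(1, 2))) ≈ -82.219
Mul(Add(l, Function('J')(Mul(Add(1, -2), -3), 0)), E) = Mul(Add(Mul(-26, Pow(10, Rational(1, 2))), Rational(21, 4)), Rational(194, 89)) = Mul(Add(Rational(21, 4), Mul(-26, Pow(10, Rational(1, 2)))), Rational(194, 89)) = Add(Rational(2037, 178), Mul(Rational(-5044, 89), Pow(10, Rational(1, 2))))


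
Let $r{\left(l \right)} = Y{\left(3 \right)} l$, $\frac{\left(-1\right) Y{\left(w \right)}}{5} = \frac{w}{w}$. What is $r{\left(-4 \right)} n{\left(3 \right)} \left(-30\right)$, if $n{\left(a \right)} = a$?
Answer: $-1800$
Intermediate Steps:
$Y{\left(w \right)} = -5$ ($Y{\left(w \right)} = - 5 \frac{w}{w} = \left(-5\right) 1 = -5$)
$r{\left(l \right)} = - 5 l$
$r{\left(-4 \right)} n{\left(3 \right)} \left(-30\right) = \left(-5\right) \left(-4\right) 3 \left(-30\right) = 20 \cdot 3 \left(-30\right) = 60 \left(-30\right) = -1800$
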